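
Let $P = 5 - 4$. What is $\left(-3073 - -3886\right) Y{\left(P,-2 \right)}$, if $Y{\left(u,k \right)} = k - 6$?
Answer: $-6504$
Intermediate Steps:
$P = 1$ ($P = 5 - 4 = 1$)
$Y{\left(u,k \right)} = -6 + k$ ($Y{\left(u,k \right)} = k - 6 = -6 + k$)
$\left(-3073 - -3886\right) Y{\left(P,-2 \right)} = \left(-3073 - -3886\right) \left(-6 - 2\right) = \left(-3073 + 3886\right) \left(-8\right) = 813 \left(-8\right) = -6504$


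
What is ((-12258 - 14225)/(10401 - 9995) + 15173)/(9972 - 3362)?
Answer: 1226751/536732 ≈ 2.2856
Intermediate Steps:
((-12258 - 14225)/(10401 - 9995) + 15173)/(9972 - 3362) = (-26483/406 + 15173)/6610 = (-26483*1/406 + 15173)*(1/6610) = (-26483/406 + 15173)*(1/6610) = (6133755/406)*(1/6610) = 1226751/536732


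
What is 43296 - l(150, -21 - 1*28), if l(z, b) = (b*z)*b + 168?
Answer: -317022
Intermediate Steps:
l(z, b) = 168 + z*b**2 (l(z, b) = z*b**2 + 168 = 168 + z*b**2)
43296 - l(150, -21 - 1*28) = 43296 - (168 + 150*(-21 - 1*28)**2) = 43296 - (168 + 150*(-21 - 28)**2) = 43296 - (168 + 150*(-49)**2) = 43296 - (168 + 150*2401) = 43296 - (168 + 360150) = 43296 - 1*360318 = 43296 - 360318 = -317022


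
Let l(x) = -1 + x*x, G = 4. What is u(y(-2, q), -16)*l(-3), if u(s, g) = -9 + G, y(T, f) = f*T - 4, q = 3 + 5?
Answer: -40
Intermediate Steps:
q = 8
l(x) = -1 + x²
y(T, f) = -4 + T*f (y(T, f) = T*f - 4 = -4 + T*f)
u(s, g) = -5 (u(s, g) = -9 + 4 = -5)
u(y(-2, q), -16)*l(-3) = -5*(-1 + (-3)²) = -5*(-1 + 9) = -5*8 = -40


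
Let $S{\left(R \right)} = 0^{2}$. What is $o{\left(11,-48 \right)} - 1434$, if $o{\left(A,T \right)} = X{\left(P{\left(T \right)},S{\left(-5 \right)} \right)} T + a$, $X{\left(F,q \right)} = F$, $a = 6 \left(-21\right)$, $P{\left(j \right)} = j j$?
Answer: $-112152$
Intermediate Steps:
$S{\left(R \right)} = 0$
$P{\left(j \right)} = j^{2}$
$a = -126$
$o{\left(A,T \right)} = -126 + T^{3}$ ($o{\left(A,T \right)} = T^{2} T - 126 = T^{3} - 126 = -126 + T^{3}$)
$o{\left(11,-48 \right)} - 1434 = \left(-126 + \left(-48\right)^{3}\right) - 1434 = \left(-126 - 110592\right) - 1434 = -110718 - 1434 = -112152$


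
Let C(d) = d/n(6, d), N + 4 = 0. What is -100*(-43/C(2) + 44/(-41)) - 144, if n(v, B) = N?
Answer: -354104/41 ≈ -8636.7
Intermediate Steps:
N = -4 (N = -4 + 0 = -4)
n(v, B) = -4
C(d) = -d/4 (C(d) = d/(-4) = d*(-¼) = -d/4)
-100*(-43/C(2) + 44/(-41)) - 144 = -100*(-43/((-¼*2)) + 44/(-41)) - 144 = -100*(-43/(-½) + 44*(-1/41)) - 144 = -100*(-43*(-2) - 44/41) - 144 = -100*(86 - 44/41) - 144 = -100*3482/41 - 144 = -348200/41 - 144 = -354104/41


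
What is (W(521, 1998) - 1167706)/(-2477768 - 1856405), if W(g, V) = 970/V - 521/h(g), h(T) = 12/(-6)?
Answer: 2332555139/8659677654 ≈ 0.26936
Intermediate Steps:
h(T) = -2 (h(T) = 12*(-1/6) = -2)
W(g, V) = 521/2 + 970/V (W(g, V) = 970/V - 521/(-2) = 970/V - 521*(-1/2) = 970/V + 521/2 = 521/2 + 970/V)
(W(521, 1998) - 1167706)/(-2477768 - 1856405) = ((521/2 + 970/1998) - 1167706)/(-2477768 - 1856405) = ((521/2 + 970*(1/1998)) - 1167706)/(-4334173) = ((521/2 + 485/999) - 1167706)*(-1/4334173) = (521449/1998 - 1167706)*(-1/4334173) = -2332555139/1998*(-1/4334173) = 2332555139/8659677654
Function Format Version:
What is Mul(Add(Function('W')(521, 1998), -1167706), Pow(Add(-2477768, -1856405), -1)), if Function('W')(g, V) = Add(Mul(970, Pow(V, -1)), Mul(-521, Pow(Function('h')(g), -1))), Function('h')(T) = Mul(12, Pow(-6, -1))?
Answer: Rational(2332555139, 8659677654) ≈ 0.26936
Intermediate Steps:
Function('h')(T) = -2 (Function('h')(T) = Mul(12, Rational(-1, 6)) = -2)
Function('W')(g, V) = Add(Rational(521, 2), Mul(970, Pow(V, -1))) (Function('W')(g, V) = Add(Mul(970, Pow(V, -1)), Mul(-521, Pow(-2, -1))) = Add(Mul(970, Pow(V, -1)), Mul(-521, Rational(-1, 2))) = Add(Mul(970, Pow(V, -1)), Rational(521, 2)) = Add(Rational(521, 2), Mul(970, Pow(V, -1))))
Mul(Add(Function('W')(521, 1998), -1167706), Pow(Add(-2477768, -1856405), -1)) = Mul(Add(Add(Rational(521, 2), Mul(970, Pow(1998, -1))), -1167706), Pow(Add(-2477768, -1856405), -1)) = Mul(Add(Add(Rational(521, 2), Mul(970, Rational(1, 1998))), -1167706), Pow(-4334173, -1)) = Mul(Add(Add(Rational(521, 2), Rational(485, 999)), -1167706), Rational(-1, 4334173)) = Mul(Add(Rational(521449, 1998), -1167706), Rational(-1, 4334173)) = Mul(Rational(-2332555139, 1998), Rational(-1, 4334173)) = Rational(2332555139, 8659677654)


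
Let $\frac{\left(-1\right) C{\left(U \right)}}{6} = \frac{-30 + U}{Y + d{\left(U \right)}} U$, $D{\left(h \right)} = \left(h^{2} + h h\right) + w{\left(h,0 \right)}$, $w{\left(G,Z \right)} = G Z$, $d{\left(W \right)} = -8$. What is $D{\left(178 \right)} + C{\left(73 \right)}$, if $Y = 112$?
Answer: $\frac{3285719}{52} \approx 63187.0$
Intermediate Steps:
$D{\left(h \right)} = 2 h^{2}$ ($D{\left(h \right)} = \left(h^{2} + h h\right) + h 0 = \left(h^{2} + h^{2}\right) + 0 = 2 h^{2} + 0 = 2 h^{2}$)
$C{\left(U \right)} = - 6 U \left(- \frac{15}{52} + \frac{U}{104}\right)$ ($C{\left(U \right)} = - 6 \frac{-30 + U}{112 - 8} U = - 6 \frac{-30 + U}{104} U = - 6 \left(-30 + U\right) \frac{1}{104} U = - 6 \left(- \frac{15}{52} + \frac{U}{104}\right) U = - 6 U \left(- \frac{15}{52} + \frac{U}{104}\right)$)
$D{\left(178 \right)} + C{\left(73 \right)} = 2 \cdot 178^{2} + \frac{3}{52} \cdot 73 \left(30 - 73\right) = 2 \cdot 31684 + \frac{3}{52} \cdot 73 \left(30 - 73\right) = 63368 + \frac{3}{52} \cdot 73 \left(-43\right) = 63368 - \frac{9417}{52} = \frac{3285719}{52}$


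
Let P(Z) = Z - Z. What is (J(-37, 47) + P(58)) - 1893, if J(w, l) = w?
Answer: -1930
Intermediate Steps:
P(Z) = 0
(J(-37, 47) + P(58)) - 1893 = (-37 + 0) - 1893 = -37 - 1893 = -1930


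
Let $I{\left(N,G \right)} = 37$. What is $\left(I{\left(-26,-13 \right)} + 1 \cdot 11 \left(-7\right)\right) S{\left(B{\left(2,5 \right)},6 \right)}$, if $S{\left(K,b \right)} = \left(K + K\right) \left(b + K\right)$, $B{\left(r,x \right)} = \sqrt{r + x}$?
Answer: $-560 - 480 \sqrt{7} \approx -1830.0$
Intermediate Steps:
$S{\left(K,b \right)} = 2 K \left(K + b\right)$
$\left(I{\left(-26,-13 \right)} + 1 \cdot 11 \left(-7\right)\right) S{\left(B{\left(2,5 \right)},6 \right)} = \left(37 + 1 \cdot 11 \left(-7\right)\right) 2 \sqrt{2 + 5} \left(\sqrt{2 + 5} + 6\right) = \left(37 + 11 \left(-7\right)\right) 2 \sqrt{7} \left(\sqrt{7} + 6\right) = \left(37 - 77\right) 2 \sqrt{7} \left(6 + \sqrt{7}\right) = - 40 \cdot 2 \sqrt{7} \left(6 + \sqrt{7}\right) = - 80 \sqrt{7} \left(6 + \sqrt{7}\right)$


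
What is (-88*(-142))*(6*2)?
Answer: 149952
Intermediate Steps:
(-88*(-142))*(6*2) = 12496*12 = 149952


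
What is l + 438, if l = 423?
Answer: 861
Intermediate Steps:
l + 438 = 423 + 438 = 861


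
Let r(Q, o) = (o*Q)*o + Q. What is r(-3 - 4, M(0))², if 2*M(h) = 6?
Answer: 4900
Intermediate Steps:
M(h) = 3 (M(h) = (½)*6 = 3)
r(Q, o) = Q + Q*o² (r(Q, o) = (Q*o)*o + Q = Q*o² + Q = Q + Q*o²)
r(-3 - 4, M(0))² = ((-3 - 4)*(1 + 3²))² = (-7*(1 + 9))² = (-7*10)² = (-70)² = 4900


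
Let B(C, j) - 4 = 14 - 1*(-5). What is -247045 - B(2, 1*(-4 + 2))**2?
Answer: -247574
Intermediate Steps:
B(C, j) = 23 (B(C, j) = 4 + (14 - 1*(-5)) = 4 + (14 + 5) = 4 + 19 = 23)
-247045 - B(2, 1*(-4 + 2))**2 = -247045 - 1*23**2 = -247045 - 1*529 = -247045 - 529 = -247574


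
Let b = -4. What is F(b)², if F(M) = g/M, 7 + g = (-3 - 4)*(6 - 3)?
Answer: 49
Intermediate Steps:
g = -28 (g = -7 + (-3 - 4)*(6 - 3) = -7 - 7*3 = -7 - 21 = -28)
F(M) = -28/M
F(b)² = (-28/(-4))² = (-28*(-¼))² = 7² = 49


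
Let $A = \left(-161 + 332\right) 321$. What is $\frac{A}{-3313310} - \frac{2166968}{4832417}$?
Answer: $- \frac{7445092945627}{16011295570270} \approx -0.46499$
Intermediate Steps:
$A = 54891$ ($A = 171 \cdot 321 = 54891$)
$\frac{A}{-3313310} - \frac{2166968}{4832417} = \frac{54891}{-3313310} - \frac{2166968}{4832417} = 54891 \left(- \frac{1}{3313310}\right) - \frac{2166968}{4832417} = - \frac{54891}{3313310} - \frac{2166968}{4832417} = - \frac{7445092945627}{16011295570270}$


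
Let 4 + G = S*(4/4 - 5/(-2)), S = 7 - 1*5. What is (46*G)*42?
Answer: 5796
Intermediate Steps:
S = 2 (S = 7 - 5 = 2)
G = 3 (G = -4 + 2*(4/4 - 5/(-2)) = -4 + 2*(4*(¼) - 5*(-½)) = -4 + 2*(1 + 5/2) = -4 + 2*(7/2) = -4 + 7 = 3)
(46*G)*42 = (46*3)*42 = 138*42 = 5796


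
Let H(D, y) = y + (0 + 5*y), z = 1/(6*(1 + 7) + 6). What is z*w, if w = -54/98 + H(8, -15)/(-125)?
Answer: 23/7350 ≈ 0.0031293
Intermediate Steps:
z = 1/54 (z = 1/(6*8 + 6) = 1/(48 + 6) = 1/54 ≈ 0.018519)
H(D, y) = 6*y (H(D, y) = y + 5*y = 6*y)
w = 207/1225 (w = -54/98 + (6*(-15))/(-125) = -54*1/98 - 90*(-1/125) = -27/49 + 18/25 = 207/1225 ≈ 0.16898)
z*w = (1/54)*(207/1225) = 23/7350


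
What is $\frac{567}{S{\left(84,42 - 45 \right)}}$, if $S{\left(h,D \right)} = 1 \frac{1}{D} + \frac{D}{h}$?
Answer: $- \frac{47628}{31} \approx -1536.4$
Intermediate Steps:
$S{\left(h,D \right)} = \frac{1}{D} + \frac{D}{h}$
$\frac{567}{S{\left(84,42 - 45 \right)}} = \frac{567}{\frac{1}{42 - 45} + \frac{42 - 45}{84}} = \frac{567}{\frac{1}{-3} - \frac{1}{28}} = \frac{567}{- \frac{1}{3} - \frac{1}{28}} = \frac{567}{- \frac{31}{84}} = 567 \left(- \frac{84}{31}\right) = - \frac{47628}{31}$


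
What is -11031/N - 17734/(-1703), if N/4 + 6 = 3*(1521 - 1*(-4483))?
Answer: 419495941/40885624 ≈ 10.260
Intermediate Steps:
N = 72024 (N = -24 + 4*(3*(1521 - 1*(-4483))) = -24 + 4*(3*(1521 + 4483)) = -24 + 4*(3*6004) = -24 + 4*18012 = -24 + 72048 = 72024)
-11031/N - 17734/(-1703) = -11031/72024 - 17734/(-1703) = -11031*1/72024 - 17734*(-1/1703) = -3677/24008 + 17734/1703 = 419495941/40885624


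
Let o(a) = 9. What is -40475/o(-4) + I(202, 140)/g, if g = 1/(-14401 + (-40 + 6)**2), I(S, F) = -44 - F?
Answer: 21893245/9 ≈ 2.4326e+6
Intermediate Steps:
g = -1/13245 (g = 1/(-14401 + (-34)**2) = 1/(-14401 + 1156) = 1/(-13245) = -1/13245 ≈ -7.5500e-5)
-40475/o(-4) + I(202, 140)/g = -40475/9 + (-44 - 1*140)/(-1/13245) = -40475*1/9 + (-44 - 140)*(-13245) = -40475/9 - 184*(-13245) = -40475/9 + 2437080 = 21893245/9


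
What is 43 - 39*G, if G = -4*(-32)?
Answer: -4949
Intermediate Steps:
G = 128
43 - 39*G = 43 - 39*128 = 43 - 4992 = -4949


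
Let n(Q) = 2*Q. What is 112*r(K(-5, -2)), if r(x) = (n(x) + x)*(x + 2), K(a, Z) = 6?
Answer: 16128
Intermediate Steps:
r(x) = 3*x*(2 + x) (r(x) = (2*x + x)*(x + 2) = (3*x)*(2 + x) = 3*x*(2 + x))
112*r(K(-5, -2)) = 112*(3*6*(2 + 6)) = 112*(3*6*8) = 112*144 = 16128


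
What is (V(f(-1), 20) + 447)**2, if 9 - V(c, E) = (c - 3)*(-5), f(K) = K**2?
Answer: 198916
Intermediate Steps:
V(c, E) = -6 + 5*c (V(c, E) = 9 - (c - 3)*(-5) = 9 - (-3 + c)*(-5) = 9 - (15 - 5*c) = 9 + (-15 + 5*c) = -6 + 5*c)
(V(f(-1), 20) + 447)**2 = ((-6 + 5*(-1)**2) + 447)**2 = ((-6 + 5*1) + 447)**2 = ((-6 + 5) + 447)**2 = (-1 + 447)**2 = 446**2 = 198916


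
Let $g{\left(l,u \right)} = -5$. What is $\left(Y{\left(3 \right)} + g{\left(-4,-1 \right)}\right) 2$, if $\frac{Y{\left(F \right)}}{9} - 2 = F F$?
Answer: $188$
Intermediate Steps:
$Y{\left(F \right)} = 18 + 9 F^{2}$ ($Y{\left(F \right)} = 18 + 9 F F = 18 + 9 F^{2}$)
$\left(Y{\left(3 \right)} + g{\left(-4,-1 \right)}\right) 2 = \left(\left(18 + 9 \cdot 3^{2}\right) - 5\right) 2 = \left(\left(18 + 9 \cdot 9\right) - 5\right) 2 = \left(\left(18 + 81\right) - 5\right) 2 = \left(99 - 5\right) 2 = 94 \cdot 2 = 188$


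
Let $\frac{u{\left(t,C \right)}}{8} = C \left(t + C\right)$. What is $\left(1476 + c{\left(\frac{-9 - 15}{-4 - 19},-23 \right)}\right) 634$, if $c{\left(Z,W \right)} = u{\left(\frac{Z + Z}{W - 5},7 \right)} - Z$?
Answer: $\frac{27163096}{23} \approx 1.181 \cdot 10^{6}$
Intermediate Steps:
$u{\left(t,C \right)} = 8 C \left(C + t\right)$ ($u{\left(t,C \right)} = 8 C \left(t + C\right) = 8 C \left(C + t\right)$)
$c{\left(Z,W \right)} = 392 - Z + \frac{112 Z}{-5 + W}$ ($c{\left(Z,W \right)} = 8 \cdot 7 \left(7 + \frac{Z + Z}{W - 5}\right) - Z = 8 \cdot 7 \left(7 + \frac{2 Z}{-5 + W}\right) - Z = \left(392 + \frac{112 Z}{-5 + W}\right) - Z = 392 - Z + \frac{112 Z}{-5 + W}$)
$\left(1476 + c{\left(\frac{-9 - 15}{-4 - 19},-23 \right)}\right) 634 = \left(1476 + \frac{-1960 + 117 \frac{-9 - 15}{-4 - 19} + 392 \left(-23\right) - - 23 \frac{-9 - 15}{-4 - 19}}{-5 - 23}\right) 634 = \left(1476 + \frac{-1960 + 117 \left(- \frac{24}{-23}\right) - 9016 - - 23 \left(- \frac{24}{-23}\right)}{-28}\right) 634 = \left(1476 - \frac{-1960 + 117 \left(\left(-24\right) \left(- \frac{1}{23}\right)\right) - 9016 - - 23 \left(\left(-24\right) \left(- \frac{1}{23}\right)\right)}{28}\right) 634 = \left(1476 - \frac{-1960 + 117 \cdot \frac{24}{23} - 9016 - \left(-23\right) \frac{24}{23}}{28}\right) 634 = \left(1476 - \frac{-1960 + \frac{2808}{23} - 9016 + 24}{28}\right) 634 = \left(1476 - - \frac{8896}{23}\right) 634 = \left(1476 + \frac{8896}{23}\right) 634 = \frac{42844}{23} \cdot 634 = \frac{27163096}{23}$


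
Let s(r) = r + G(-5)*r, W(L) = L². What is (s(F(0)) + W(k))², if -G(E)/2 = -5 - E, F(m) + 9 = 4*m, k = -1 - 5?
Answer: 729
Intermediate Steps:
k = -6
F(m) = -9 + 4*m
G(E) = 10 + 2*E (G(E) = -2*(-5 - E) = 10 + 2*E)
s(r) = r (s(r) = r + (10 + 2*(-5))*r = r + (10 - 10)*r = r + 0*r = r + 0 = r)
(s(F(0)) + W(k))² = ((-9 + 4*0) + (-6)²)² = ((-9 + 0) + 36)² = (-9 + 36)² = 27² = 729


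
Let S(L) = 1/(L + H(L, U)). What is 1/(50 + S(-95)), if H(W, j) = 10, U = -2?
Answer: 85/4249 ≈ 0.020005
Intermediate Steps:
S(L) = 1/(10 + L) (S(L) = 1/(L + 10) = 1/(10 + L))
1/(50 + S(-95)) = 1/(50 + 1/(10 - 95)) = 1/(50 + 1/(-85)) = 1/(50 - 1/85) = 1/(4249/85) = 85/4249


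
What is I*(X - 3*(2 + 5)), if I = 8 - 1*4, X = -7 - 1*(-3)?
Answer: -100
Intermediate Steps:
X = -4 (X = -7 + 3 = -4)
I = 4 (I = 8 - 4 = 4)
I*(X - 3*(2 + 5)) = 4*(-4 - 3*(2 + 5)) = 4*(-4 - 3*7) = 4*(-4 - 21) = 4*(-25) = -100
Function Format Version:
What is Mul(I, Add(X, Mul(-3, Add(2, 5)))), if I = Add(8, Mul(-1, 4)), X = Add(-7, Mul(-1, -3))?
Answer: -100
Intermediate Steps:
X = -4 (X = Add(-7, 3) = -4)
I = 4 (I = Add(8, -4) = 4)
Mul(I, Add(X, Mul(-3, Add(2, 5)))) = Mul(4, Add(-4, Mul(-3, Add(2, 5)))) = Mul(4, Add(-4, Mul(-3, 7))) = Mul(4, Add(-4, -21)) = Mul(4, -25) = -100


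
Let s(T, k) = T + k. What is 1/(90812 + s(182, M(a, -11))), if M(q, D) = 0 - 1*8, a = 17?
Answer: 1/90986 ≈ 1.0991e-5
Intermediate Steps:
M(q, D) = -8 (M(q, D) = 0 - 8 = -8)
1/(90812 + s(182, M(a, -11))) = 1/(90812 + (182 - 8)) = 1/(90812 + 174) = 1/90986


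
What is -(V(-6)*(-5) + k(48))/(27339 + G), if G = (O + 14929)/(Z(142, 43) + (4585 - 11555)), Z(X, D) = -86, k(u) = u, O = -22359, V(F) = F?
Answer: -275184/96455707 ≈ -0.0028530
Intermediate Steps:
G = 3715/3528 (G = (-22359 + 14929)/(-86 + (4585 - 11555)) = -7430/(-86 - 6970) = -7430/(-7056) = -7430*(-1/7056) = 3715/3528 ≈ 1.0530)
-(V(-6)*(-5) + k(48))/(27339 + G) = -(-6*(-5) + 48)/(27339 + 3715/3528) = -(30 + 48)/96455707/3528 = -78*3528/96455707 = -1*275184/96455707 = -275184/96455707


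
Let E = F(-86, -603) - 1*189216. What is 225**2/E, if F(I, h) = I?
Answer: -50625/189302 ≈ -0.26743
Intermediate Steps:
E = -189302 (E = -86 - 1*189216 = -86 - 189216 = -189302)
225**2/E = 225**2/(-189302) = 50625*(-1/189302) = -50625/189302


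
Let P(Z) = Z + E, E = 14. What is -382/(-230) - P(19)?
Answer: -3604/115 ≈ -31.339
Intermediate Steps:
P(Z) = 14 + Z (P(Z) = Z + 14 = 14 + Z)
-382/(-230) - P(19) = -382/(-230) - (14 + 19) = -382*(-1/230) - 1*33 = 191/115 - 33 = -3604/115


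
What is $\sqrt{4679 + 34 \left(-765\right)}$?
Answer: $i \sqrt{21331} \approx 146.05 i$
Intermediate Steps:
$\sqrt{4679 + 34 \left(-765\right)} = \sqrt{4679 - 26010} = \sqrt{-21331} = i \sqrt{21331}$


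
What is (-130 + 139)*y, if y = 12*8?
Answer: 864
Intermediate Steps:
y = 96
(-130 + 139)*y = (-130 + 139)*96 = 9*96 = 864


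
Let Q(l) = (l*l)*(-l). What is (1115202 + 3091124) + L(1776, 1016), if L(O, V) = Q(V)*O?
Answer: -1862615036170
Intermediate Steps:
Q(l) = -l³ (Q(l) = l²*(-l) = -l³)
L(O, V) = -O*V³ (L(O, V) = (-V³)*O = -O*V³)
(1115202 + 3091124) + L(1776, 1016) = (1115202 + 3091124) - 1*1776*1016³ = 4206326 - 1*1776*1048772096 = 4206326 - 1862619242496 = -1862615036170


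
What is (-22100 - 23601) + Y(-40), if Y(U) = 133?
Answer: -45568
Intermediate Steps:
(-22100 - 23601) + Y(-40) = (-22100 - 23601) + 133 = -45701 + 133 = -45568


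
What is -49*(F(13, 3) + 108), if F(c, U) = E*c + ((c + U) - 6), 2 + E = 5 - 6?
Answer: -3871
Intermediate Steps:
E = -3 (E = -2 + (5 - 6) = -2 - 1 = -3)
F(c, U) = -6 + U - 2*c (F(c, U) = -3*c + ((c + U) - 6) = -3*c + ((U + c) - 6) = -3*c + (-6 + U + c) = -6 + U - 2*c)
-49*(F(13, 3) + 108) = -49*((-6 + 3 - 2*13) + 108) = -49*((-6 + 3 - 26) + 108) = -49*(-29 + 108) = -49*79 = -3871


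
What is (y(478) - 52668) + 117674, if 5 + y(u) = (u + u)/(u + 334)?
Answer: 13195442/203 ≈ 65002.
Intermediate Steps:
y(u) = -5 + 2*u/(334 + u) (y(u) = -5 + (u + u)/(u + 334) = -5 + (2*u)/(334 + u) = -5 + 2*u/(334 + u))
(y(478) - 52668) + 117674 = ((-1670 - 3*478)/(334 + 478) - 52668) + 117674 = ((-1670 - 1434)/812 - 52668) + 117674 = ((1/812)*(-3104) - 52668) + 117674 = (-776/203 - 52668) + 117674 = -10692380/203 + 117674 = 13195442/203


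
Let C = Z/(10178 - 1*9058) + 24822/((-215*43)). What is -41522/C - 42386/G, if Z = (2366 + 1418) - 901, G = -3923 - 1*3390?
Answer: 628833237293626/1678048293 ≈ 3.7474e+5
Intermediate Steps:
G = -7313 (G = -3923 - 3390 = -7313)
Z = 2883 (Z = 3784 - 901 = 2883)
C = -229461/2070880 (C = 2883/(10178 - 1*9058) + 24822/((-215*43)) = 2883/(10178 - 9058) + 24822/(-9245) = 2883/1120 + 24822*(-1/9245) = 2883*(1/1120) - 24822/9245 = 2883/1120 - 24822/9245 = -229461/2070880 ≈ -0.11080)
-41522/C - 42386/G = -41522/(-229461/2070880) - 42386/(-7313) = -41522*(-2070880/229461) - 42386*(-1/7313) = 85987079360/229461 + 42386/7313 = 628833237293626/1678048293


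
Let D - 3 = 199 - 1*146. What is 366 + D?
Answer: 422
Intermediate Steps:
D = 56 (D = 3 + (199 - 1*146) = 3 + (199 - 146) = 3 + 53 = 56)
366 + D = 366 + 56 = 422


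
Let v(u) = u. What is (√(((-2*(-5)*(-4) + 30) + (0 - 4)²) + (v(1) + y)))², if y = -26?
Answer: -19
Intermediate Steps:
(√(((-2*(-5)*(-4) + 30) + (0 - 4)²) + (v(1) + y)))² = (√(((-2*(-5)*(-4) + 30) + (0 - 4)²) + (1 - 26)))² = (√(((10*(-4) + 30) + (-4)²) - 25))² = (√(((-40 + 30) + 16) - 25))² = (√((-10 + 16) - 25))² = (√(6 - 25))² = (√(-19))² = (I*√19)² = -19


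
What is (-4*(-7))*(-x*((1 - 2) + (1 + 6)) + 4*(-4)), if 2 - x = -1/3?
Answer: -840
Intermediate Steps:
x = 7/3 (x = 2 - (-1)/3 = 2 - 1*(-⅓) = 2 + ⅓ = 7/3 ≈ 2.3333)
(-4*(-7))*(-x*((1 - 2) + (1 + 6)) + 4*(-4)) = (-4*(-7))*(-7*((1 - 2) + (1 + 6))/3 + 4*(-4)) = 28*(-7*(-1 + 7)/3 - 16) = 28*(-7*6/3 - 16) = 28*(-1*14 - 16) = 28*(-14 - 16) = 28*(-30) = -840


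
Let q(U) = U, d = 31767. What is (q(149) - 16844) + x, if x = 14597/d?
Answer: -530335468/31767 ≈ -16695.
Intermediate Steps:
x = 14597/31767 ≈ 0.45950
(q(149) - 16844) + x = (149 - 16844) + 14597/31767 = -16695 + 14597/31767 = -530335468/31767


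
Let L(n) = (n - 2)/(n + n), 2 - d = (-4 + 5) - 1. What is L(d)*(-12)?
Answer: 0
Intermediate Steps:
d = 2 (d = 2 - ((-4 + 5) - 1) = 2 - (1 - 1) = 2 - 1*0 = 2 + 0 = 2)
L(n) = (-2 + n)/(2*n) (L(n) = (-2 + n)/((2*n)) = (-2 + n)*(1/(2*n)) = (-2 + n)/(2*n))
L(d)*(-12) = ((½)*(-2 + 2)/2)*(-12) = ((½)*(½)*0)*(-12) = 0*(-12) = 0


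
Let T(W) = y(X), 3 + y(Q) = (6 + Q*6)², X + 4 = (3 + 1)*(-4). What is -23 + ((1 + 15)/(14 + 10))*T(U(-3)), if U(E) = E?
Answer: 8639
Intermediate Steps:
X = -20 (X = -4 + (3 + 1)*(-4) = -4 + 4*(-4) = -4 - 16 = -20)
y(Q) = -3 + (6 + 6*Q)² (y(Q) = -3 + (6 + Q*6)² = -3 + (6 + 6*Q)²)
T(W) = 12993 (T(W) = -3 + 36*(1 - 20)² = -3 + 36*(-19)² = -3 + 36*361 = -3 + 12996 = 12993)
-23 + ((1 + 15)/(14 + 10))*T(U(-3)) = -23 + ((1 + 15)/(14 + 10))*12993 = -23 + (16/24)*12993 = -23 + (16*(1/24))*12993 = -23 + (⅔)*12993 = -23 + 8662 = 8639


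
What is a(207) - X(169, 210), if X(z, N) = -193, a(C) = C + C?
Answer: 607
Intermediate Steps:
a(C) = 2*C
a(207) - X(169, 210) = 2*207 - 1*(-193) = 414 + 193 = 607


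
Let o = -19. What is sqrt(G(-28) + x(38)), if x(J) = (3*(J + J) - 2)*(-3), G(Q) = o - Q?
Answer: I*sqrt(669) ≈ 25.865*I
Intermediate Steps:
G(Q) = -19 - Q
x(J) = 6 - 18*J (x(J) = (3*(2*J) - 2)*(-3) = (6*J - 2)*(-3) = (-2 + 6*J)*(-3) = 6 - 18*J)
sqrt(G(-28) + x(38)) = sqrt((-19 - 1*(-28)) + (6 - 18*38)) = sqrt((-19 + 28) + (6 - 684)) = sqrt(9 - 678) = sqrt(-669) = I*sqrt(669)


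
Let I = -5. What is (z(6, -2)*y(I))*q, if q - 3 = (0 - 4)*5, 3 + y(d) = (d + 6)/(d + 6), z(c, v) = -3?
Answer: -102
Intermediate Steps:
y(d) = -2 (y(d) = -3 + (d + 6)/(d + 6) = -3 + (6 + d)/(6 + d) = -3 + 1 = -2)
q = -17 (q = 3 + (0 - 4)*5 = 3 - 4*5 = 3 - 20 = -17)
(z(6, -2)*y(I))*q = -3*(-2)*(-17) = 6*(-17) = -102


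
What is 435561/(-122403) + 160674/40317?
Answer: 234051865/548324639 ≈ 0.42685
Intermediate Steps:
435561/(-122403) + 160674/40317 = 435561*(-1/122403) + 160674*(1/40317) = -145187/40801 + 53558/13439 = 234051865/548324639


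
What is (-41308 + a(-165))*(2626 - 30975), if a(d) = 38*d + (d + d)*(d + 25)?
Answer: 39064922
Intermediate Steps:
a(d) = 38*d + 2*d*(25 + d) (a(d) = 38*d + (2*d)*(25 + d) = 38*d + 2*d*(25 + d))
(-41308 + a(-165))*(2626 - 30975) = (-41308 + 2*(-165)*(44 - 165))*(2626 - 30975) = (-41308 + 2*(-165)*(-121))*(-28349) = (-41308 + 39930)*(-28349) = -1378*(-28349) = 39064922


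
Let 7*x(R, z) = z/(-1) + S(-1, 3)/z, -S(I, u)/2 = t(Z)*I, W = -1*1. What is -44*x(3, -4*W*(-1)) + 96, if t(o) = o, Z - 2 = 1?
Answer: 562/7 ≈ 80.286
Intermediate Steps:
Z = 3 (Z = 2 + 1 = 3)
W = -1
S(I, u) = -6*I
x(R, z) = -z/7 + 6/(7*z) (x(R, z) = (z/(-1) + (-6*(-1))/z)/7 = (z*(-1) + 6/z)/7 = (-z + 6/z)/7 = -z/7 + 6/(7*z))
-44*x(3, -4*W*(-1)) + 96 = -44*(6 - (-4*(-1)*(-1))²)/(7*(-4*(-1)*(-1))) + 96 = -44*(6 - (4*(-1))²)/(7*(4*(-1))) + 96 = -44*(6 - 1*(-4)²)/(7*(-4)) + 96 = -44*(-1)*(6 - 1*16)/(7*4) + 96 = -44*(-1)*(6 - 16)/(7*4) + 96 = -44*(-1)*(-10)/(7*4) + 96 = -44*5/14 + 96 = -110/7 + 96 = 562/7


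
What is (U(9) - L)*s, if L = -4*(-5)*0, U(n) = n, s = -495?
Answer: -4455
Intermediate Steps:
L = 0 (L = 20*0 = 0)
(U(9) - L)*s = (9 - 1*0)*(-495) = (9 + 0)*(-495) = 9*(-495) = -4455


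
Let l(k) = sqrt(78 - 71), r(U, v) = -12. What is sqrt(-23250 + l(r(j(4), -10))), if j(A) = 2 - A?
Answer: sqrt(-23250 + sqrt(7)) ≈ 152.47*I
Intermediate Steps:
l(k) = sqrt(7)
sqrt(-23250 + l(r(j(4), -10))) = sqrt(-23250 + sqrt(7))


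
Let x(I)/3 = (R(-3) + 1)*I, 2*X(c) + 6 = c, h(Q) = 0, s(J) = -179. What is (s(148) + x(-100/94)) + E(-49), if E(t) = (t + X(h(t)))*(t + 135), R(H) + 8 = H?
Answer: -217097/47 ≈ -4619.1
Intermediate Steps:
X(c) = -3 + c/2
R(H) = -8 + H
x(I) = -30*I (x(I) = 3*(((-8 - 3) + 1)*I) = 3*((-11 + 1)*I) = 3*(-10*I) = -30*I)
E(t) = (-3 + t)*(135 + t) (E(t) = (t + (-3 + (½)*0))*(t + 135) = (t + (-3 + 0))*(135 + t) = (t - 3)*(135 + t) = (-3 + t)*(135 + t))
(s(148) + x(-100/94)) + E(-49) = (-179 - (-3000)/94) + (-405 + (-49)² + 132*(-49)) = (-179 - (-3000)/94) + (-405 + 2401 - 6468) = (-179 - 30*(-50/47)) - 4472 = (-179 + 1500/47) - 4472 = -6913/47 - 4472 = -217097/47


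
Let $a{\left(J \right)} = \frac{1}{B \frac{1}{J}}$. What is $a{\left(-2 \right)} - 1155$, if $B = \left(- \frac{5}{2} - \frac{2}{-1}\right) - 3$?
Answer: $- \frac{8081}{7} \approx -1154.4$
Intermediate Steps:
$B = - \frac{7}{2}$ ($B = \left(\left(-5\right) \frac{1}{2} - -2\right) - 3 = \left(- \frac{5}{2} + 2\right) - 3 = - \frac{1}{2} - 3 = - \frac{7}{2} \approx -3.5$)
$a{\left(J \right)} = - \frac{2 J}{7}$ ($a{\left(J \right)} = \frac{1}{\left(- \frac{7}{2}\right) \frac{1}{J}} = - \frac{2 J}{7}$)
$a{\left(-2 \right)} - 1155 = \left(- \frac{2}{7}\right) \left(-2\right) - 1155 = \frac{4}{7} - 1155 = - \frac{8081}{7}$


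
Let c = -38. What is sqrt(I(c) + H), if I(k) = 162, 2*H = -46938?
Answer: I*sqrt(23307) ≈ 152.67*I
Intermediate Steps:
H = -23469 (H = (1/2)*(-46938) = -23469)
sqrt(I(c) + H) = sqrt(162 - 23469) = sqrt(-23307) = I*sqrt(23307)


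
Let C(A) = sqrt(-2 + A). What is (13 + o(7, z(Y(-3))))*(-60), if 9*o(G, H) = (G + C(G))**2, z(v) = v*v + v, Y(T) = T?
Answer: -1140 - 280*sqrt(5)/3 ≈ -1348.7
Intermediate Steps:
z(v) = v + v**2 (z(v) = v**2 + v = v + v**2)
o(G, H) = (G + sqrt(-2 + G))**2/9
(13 + o(7, z(Y(-3))))*(-60) = (13 + (7 + sqrt(-2 + 7))**2/9)*(-60) = (13 + (7 + sqrt(5))**2/9)*(-60) = -780 - 20*(7 + sqrt(5))**2/3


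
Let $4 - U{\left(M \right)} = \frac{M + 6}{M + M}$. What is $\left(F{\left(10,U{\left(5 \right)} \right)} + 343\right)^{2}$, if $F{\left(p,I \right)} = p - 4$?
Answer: $121801$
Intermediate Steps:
$U{\left(M \right)} = 4 - \frac{6 + M}{2 M}$ ($U{\left(M \right)} = 4 - \frac{M + 6}{M + M} = 4 - \frac{6 + M}{2 M}$)
$F{\left(p,I \right)} = -4 + p$
$\left(F{\left(10,U{\left(5 \right)} \right)} + 343\right)^{2} = \left(\left(-4 + 10\right) + 343\right)^{2} = \left(6 + 343\right)^{2} = 349^{2} = 121801$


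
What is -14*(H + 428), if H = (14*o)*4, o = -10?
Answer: 1848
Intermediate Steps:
H = -560 (H = (14*(-10))*4 = -140*4 = -560)
-14*(H + 428) = -14*(-560 + 428) = -14*(-132) = 1848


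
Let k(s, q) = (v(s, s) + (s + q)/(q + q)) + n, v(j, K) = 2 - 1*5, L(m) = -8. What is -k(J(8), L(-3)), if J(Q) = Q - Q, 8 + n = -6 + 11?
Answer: 11/2 ≈ 5.5000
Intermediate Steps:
n = -3 (n = -8 + (-6 + 11) = -8 + 5 = -3)
v(j, K) = -3 (v(j, K) = 2 - 5 = -3)
J(Q) = 0
k(s, q) = -6 + (q + s)/(2*q) (k(s, q) = (-3 + (s + q)/(q + q)) - 3 = (-3 + (q + s)/((2*q))) - 3 = (-3 + (q + s)*(1/(2*q))) - 3 = (-3 + (q + s)/(2*q)) - 3 = -6 + (q + s)/(2*q))
-k(J(8), L(-3)) = -(0 - 11*(-8))/(2*(-8)) = -(-1)*(0 + 88)/(2*8) = -(-1)*88/(2*8) = -1*(-11/2) = 11/2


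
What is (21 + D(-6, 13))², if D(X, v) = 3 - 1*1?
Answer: 529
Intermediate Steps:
D(X, v) = 2 (D(X, v) = 3 - 1 = 2)
(21 + D(-6, 13))² = (21 + 2)² = 23² = 529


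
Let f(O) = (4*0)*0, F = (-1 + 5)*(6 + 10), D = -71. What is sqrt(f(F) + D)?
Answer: I*sqrt(71) ≈ 8.4261*I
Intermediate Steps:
F = 64 (F = 4*16 = 64)
f(O) = 0 (f(O) = 0*0 = 0)
sqrt(f(F) + D) = sqrt(0 - 71) = sqrt(-71) = I*sqrt(71)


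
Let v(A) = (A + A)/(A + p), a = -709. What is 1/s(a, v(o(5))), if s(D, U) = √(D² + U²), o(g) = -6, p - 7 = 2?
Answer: √502697/502697 ≈ 0.0014104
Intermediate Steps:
p = 9 (p = 7 + 2 = 9)
v(A) = 2*A/(9 + A) (v(A) = (A + A)/(A + 9) = (2*A)/(9 + A) = 2*A/(9 + A))
1/s(a, v(o(5))) = 1/(√((-709)² + (2*(-6)/(9 - 6))²)) = 1/(√(502681 + (2*(-6)/3)²)) = 1/(√(502681 + (2*(-6)*(⅓))²)) = 1/(√(502681 + (-4)²)) = 1/(√(502681 + 16)) = 1/(√502697) = √502697/502697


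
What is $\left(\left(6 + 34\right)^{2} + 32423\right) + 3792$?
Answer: $37815$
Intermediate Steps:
$\left(\left(6 + 34\right)^{2} + 32423\right) + 3792 = \left(40^{2} + 32423\right) + 3792 = \left(1600 + 32423\right) + 3792 = 34023 + 3792 = 37815$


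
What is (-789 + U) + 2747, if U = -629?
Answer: 1329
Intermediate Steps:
(-789 + U) + 2747 = (-789 - 629) + 2747 = -1418 + 2747 = 1329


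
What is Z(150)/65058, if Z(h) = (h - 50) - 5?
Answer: 95/65058 ≈ 0.0014602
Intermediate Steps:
Z(h) = -55 + h (Z(h) = (-50 + h) - 5 = -55 + h)
Z(150)/65058 = (-55 + 150)/65058 = 95*(1/65058) = 95/65058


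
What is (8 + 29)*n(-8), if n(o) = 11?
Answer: 407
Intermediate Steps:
(8 + 29)*n(-8) = (8 + 29)*11 = 37*11 = 407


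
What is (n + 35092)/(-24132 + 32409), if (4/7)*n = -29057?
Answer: -63031/33108 ≈ -1.9038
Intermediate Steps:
n = -203399/4 (n = (7/4)*(-29057) = -203399/4 ≈ -50850.)
(n + 35092)/(-24132 + 32409) = (-203399/4 + 35092)/(-24132 + 32409) = -63031/4/8277 = -63031/4*1/8277 = -63031/33108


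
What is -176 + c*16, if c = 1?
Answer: -160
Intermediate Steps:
-176 + c*16 = -176 + 1*16 = -176 + 16 = -160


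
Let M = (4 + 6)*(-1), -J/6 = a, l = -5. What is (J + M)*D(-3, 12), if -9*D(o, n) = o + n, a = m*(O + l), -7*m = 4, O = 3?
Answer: 118/7 ≈ 16.857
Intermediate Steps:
m = -4/7 (m = -⅐*4 = -4/7 ≈ -0.57143)
a = 8/7 (a = -4*(3 - 5)/7 = -4/7*(-2) = 8/7 ≈ 1.1429)
J = -48/7 (J = -6*8/7 = -48/7 ≈ -6.8571)
D(o, n) = -n/9 - o/9 (D(o, n) = -(o + n)/9 = -(n + o)/9 = -n/9 - o/9)
M = -10 (M = 10*(-1) = -10)
(J + M)*D(-3, 12) = (-48/7 - 10)*(-⅑*12 - ⅑*(-3)) = -118*(-4/3 + ⅓)/7 = -118/7*(-1) = 118/7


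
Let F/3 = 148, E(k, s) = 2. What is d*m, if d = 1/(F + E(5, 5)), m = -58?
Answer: -29/223 ≈ -0.13004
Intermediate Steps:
F = 444 (F = 3*148 = 444)
d = 1/446 (d = 1/(444 + 2) = 1/446 ≈ 0.0022422)
d*m = (1/446)*(-58) = -29/223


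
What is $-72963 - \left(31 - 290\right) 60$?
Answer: $-57423$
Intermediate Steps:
$-72963 - \left(31 - 290\right) 60 = -72963 - \left(-259\right) 60 = -72963 - -15540 = -72963 + 15540 = -57423$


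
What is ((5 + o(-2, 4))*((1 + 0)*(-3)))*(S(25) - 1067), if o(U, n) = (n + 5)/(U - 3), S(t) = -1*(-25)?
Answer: 50016/5 ≈ 10003.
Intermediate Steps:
S(t) = 25
o(U, n) = (5 + n)/(-3 + U)
((5 + o(-2, 4))*((1 + 0)*(-3)))*(S(25) - 1067) = ((5 + (5 + 4)/(-3 - 2))*((1 + 0)*(-3)))*(25 - 1067) = ((5 + 9/(-5))*(1*(-3)))*(-1042) = ((5 - ⅕*9)*(-3))*(-1042) = ((5 - 9/5)*(-3))*(-1042) = ((16/5)*(-3))*(-1042) = -48/5*(-1042) = 50016/5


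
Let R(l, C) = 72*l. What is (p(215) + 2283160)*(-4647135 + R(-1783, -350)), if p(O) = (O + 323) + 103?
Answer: -10906316797311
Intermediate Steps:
p(O) = 426 + O (p(O) = (323 + O) + 103 = 426 + O)
(p(215) + 2283160)*(-4647135 + R(-1783, -350)) = ((426 + 215) + 2283160)*(-4647135 + 72*(-1783)) = (641 + 2283160)*(-4647135 - 128376) = 2283801*(-4775511) = -10906316797311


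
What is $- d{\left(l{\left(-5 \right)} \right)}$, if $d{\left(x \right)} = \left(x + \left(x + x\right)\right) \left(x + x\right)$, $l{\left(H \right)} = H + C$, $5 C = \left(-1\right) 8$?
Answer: $- \frac{6534}{25} \approx -261.36$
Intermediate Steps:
$C = - \frac{8}{5}$ ($C = \frac{\left(-1\right) 8}{5} = \frac{1}{5} \left(-8\right) = - \frac{8}{5} \approx -1.6$)
$l{\left(H \right)} = - \frac{8}{5} + H$ ($l{\left(H \right)} = H - \frac{8}{5} = - \frac{8}{5} + H$)
$d{\left(x \right)} = 6 x^{2}$ ($d{\left(x \right)} = \left(x + 2 x\right) 2 x = 3 x 2 x = 6 x^{2}$)
$- d{\left(l{\left(-5 \right)} \right)} = - 6 \left(- \frac{8}{5} - 5\right)^{2} = - 6 \left(- \frac{33}{5}\right)^{2} = - \frac{6 \cdot 1089}{25} = \left(-1\right) \frac{6534}{25} = - \frac{6534}{25}$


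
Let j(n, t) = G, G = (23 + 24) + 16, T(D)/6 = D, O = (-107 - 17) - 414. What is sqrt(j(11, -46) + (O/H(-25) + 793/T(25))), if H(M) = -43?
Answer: sqrt(134456442)/1290 ≈ 8.9888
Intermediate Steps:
O = -538 (O = -124 - 414 = -538)
T(D) = 6*D
G = 63 (G = 47 + 16 = 63)
j(n, t) = 63
sqrt(j(11, -46) + (O/H(-25) + 793/T(25))) = sqrt(63 + (-538/(-43) + 793/((6*25)))) = sqrt(63 + (-538*(-1/43) + 793/150)) = sqrt(63 + (538/43 + 793*(1/150))) = sqrt(63 + (538/43 + 793/150)) = sqrt(63 + 114799/6450) = sqrt(521149/6450) = sqrt(134456442)/1290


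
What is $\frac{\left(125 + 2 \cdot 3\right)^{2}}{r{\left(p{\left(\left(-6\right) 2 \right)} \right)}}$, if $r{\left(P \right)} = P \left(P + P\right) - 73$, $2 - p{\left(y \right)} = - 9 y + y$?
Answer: $\frac{17161}{17599} \approx 0.97511$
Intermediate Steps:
$p{\left(y \right)} = 2 + 8 y$ ($p{\left(y \right)} = 2 - \left(- 9 y + y\right) = 2 - - 8 y = 2 + 8 y$)
$r{\left(P \right)} = -73 + 2 P^{2}$ ($r{\left(P \right)} = P 2 P - 73 = 2 P^{2} - 73 = -73 + 2 P^{2}$)
$\frac{\left(125 + 2 \cdot 3\right)^{2}}{r{\left(p{\left(\left(-6\right) 2 \right)} \right)}} = \frac{\left(125 + 2 \cdot 3\right)^{2}}{-73 + 2 \left(2 + 8 \left(\left(-6\right) 2\right)\right)^{2}} = \frac{\left(125 + 6\right)^{2}}{-73 + 2 \left(2 + 8 \left(-12\right)\right)^{2}} = \frac{131^{2}}{-73 + 2 \left(2 - 96\right)^{2}} = \frac{17161}{-73 + 2 \left(-94\right)^{2}} = \frac{17161}{-73 + 2 \cdot 8836} = \frac{17161}{-73 + 17672} = \frac{17161}{17599}$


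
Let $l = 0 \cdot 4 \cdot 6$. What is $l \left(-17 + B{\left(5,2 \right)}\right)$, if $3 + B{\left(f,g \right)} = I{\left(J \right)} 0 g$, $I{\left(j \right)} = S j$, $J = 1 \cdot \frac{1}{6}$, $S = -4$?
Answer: $0$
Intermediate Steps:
$l = 0$ ($l = 0 \cdot 6 = 0$)
$J = \frac{1}{6}$ ($J = 1 \cdot \frac{1}{6} = \frac{1}{6} \approx 0.16667$)
$I{\left(j \right)} = - 4 j$
$B{\left(f,g \right)} = -3$ ($B{\left(f,g \right)} = -3 + \left(-4\right) \frac{1}{6} \cdot 0 g = -3 + \left(- \frac{2}{3}\right) 0 g = -3 + 0 g = -3 + 0 = -3$)
$l \left(-17 + B{\left(5,2 \right)}\right) = 0 \left(-17 - 3\right) = 0 \left(-20\right) = 0$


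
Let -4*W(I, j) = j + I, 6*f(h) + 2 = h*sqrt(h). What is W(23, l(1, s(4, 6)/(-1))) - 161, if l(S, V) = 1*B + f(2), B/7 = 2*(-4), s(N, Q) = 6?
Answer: -458/3 - sqrt(2)/12 ≈ -152.78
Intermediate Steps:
B = -56 (B = 7*(2*(-4)) = 7*(-8) = -56)
f(h) = -1/3 + h**(3/2)/6 (f(h) = -1/3 + (h*sqrt(h))/6 = -1/3 + h**(3/2)/6)
l(S, V) = -169/3 + sqrt(2)/3 (l(S, V) = 1*(-56) + (-1/3 + 2**(3/2)/6) = -56 + (-1/3 + (2*sqrt(2))/6) = -56 + (-1/3 + sqrt(2)/3) = -169/3 + sqrt(2)/3)
W(I, j) = -I/4 - j/4 (W(I, j) = -(j + I)/4 = -(I + j)/4 = -I/4 - j/4)
W(23, l(1, s(4, 6)/(-1))) - 161 = (-1/4*23 - (-169/3 + sqrt(2)/3)/4) - 161 = (-23/4 + (169/12 - sqrt(2)/12)) - 161 = (25/3 - sqrt(2)/12) - 161 = -458/3 - sqrt(2)/12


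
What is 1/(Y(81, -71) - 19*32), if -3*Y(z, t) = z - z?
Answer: -1/608 ≈ -0.0016447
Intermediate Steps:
Y(z, t) = 0 (Y(z, t) = -(z - z)/3 = -⅓*0 = 0)
1/(Y(81, -71) - 19*32) = 1/(0 - 19*32) = 1/(0 - 608) = 1/(-608) = -1/608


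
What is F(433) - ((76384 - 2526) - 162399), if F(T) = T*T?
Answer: 276030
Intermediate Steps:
F(T) = T²
F(433) - ((76384 - 2526) - 162399) = 433² - ((76384 - 2526) - 162399) = 187489 - (73858 - 162399) = 187489 - 1*(-88541) = 187489 + 88541 = 276030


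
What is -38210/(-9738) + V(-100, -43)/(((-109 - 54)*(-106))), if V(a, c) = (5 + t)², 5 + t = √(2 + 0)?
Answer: 165052964/42063291 ≈ 3.9239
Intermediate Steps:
t = -5 + √2 (t = -5 + √(2 + 0) = -5 + √2 ≈ -3.5858)
V(a, c) = 2 (V(a, c) = (5 + (-5 + √2))² = (√2)² = 2)
-38210/(-9738) + V(-100, -43)/(((-109 - 54)*(-106))) = -38210/(-9738) + 2/(((-109 - 54)*(-106))) = -38210*(-1/9738) + 2/((-163*(-106))) = 19105/4869 + 2/17278 = 19105/4869 + 2*(1/17278) = 19105/4869 + 1/8639 = 165052964/42063291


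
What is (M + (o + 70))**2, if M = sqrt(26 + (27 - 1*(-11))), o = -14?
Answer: 4096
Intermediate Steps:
M = 8 (M = sqrt(26 + (27 + 11)) = sqrt(26 + 38) = sqrt(64) = 8)
(M + (o + 70))**2 = (8 + (-14 + 70))**2 = (8 + 56)**2 = 64**2 = 4096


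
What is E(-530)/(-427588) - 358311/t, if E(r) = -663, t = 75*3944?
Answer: -12751114039/10540044200 ≈ -1.2098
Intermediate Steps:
t = 295800
E(-530)/(-427588) - 358311/t = -663/(-427588) - 358311/295800 = -663*(-1/427588) - 358311*1/295800 = 663/427588 - 119437/98600 = -12751114039/10540044200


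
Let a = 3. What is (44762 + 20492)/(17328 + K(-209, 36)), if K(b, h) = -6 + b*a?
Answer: 9322/2385 ≈ 3.9086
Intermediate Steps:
K(b, h) = -6 + 3*b (K(b, h) = -6 + b*3 = -6 + 3*b)
(44762 + 20492)/(17328 + K(-209, 36)) = (44762 + 20492)/(17328 + (-6 + 3*(-209))) = 65254/(17328 + (-6 - 627)) = 65254/(17328 - 633) = 65254/16695 = 65254*(1/16695) = 9322/2385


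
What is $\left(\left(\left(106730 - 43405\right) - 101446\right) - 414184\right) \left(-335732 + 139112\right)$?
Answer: $88932209100$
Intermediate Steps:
$\left(\left(\left(106730 - 43405\right) - 101446\right) - 414184\right) \left(-335732 + 139112\right) = \left(\left(63325 - 101446\right) - 414184\right) \left(-196620\right) = \left(-38121 - 414184\right) \left(-196620\right) = \left(-452305\right) \left(-196620\right) = 88932209100$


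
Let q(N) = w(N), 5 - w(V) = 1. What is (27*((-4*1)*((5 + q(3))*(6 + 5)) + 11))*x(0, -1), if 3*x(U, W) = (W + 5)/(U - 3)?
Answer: 4620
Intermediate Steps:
w(V) = 4 (w(V) = 5 - 1*1 = 5 - 1 = 4)
q(N) = 4
x(U, W) = (5 + W)/(3*(-3 + U)) (x(U, W) = ((W + 5)/(U - 3))/3 = ((5 + W)/(-3 + U))/3 = (5 + W)/(3*(-3 + U)))
(27*((-4*1)*((5 + q(3))*(6 + 5)) + 11))*x(0, -1) = (27*((-4*1)*((5 + 4)*(6 + 5)) + 11))*((5 - 1)/(3*(-3 + 0))) = (27*(-36*11 + 11))*((⅓)*4/(-3)) = (27*(-4*99 + 11))*((⅓)*(-⅓)*4) = (27*(-396 + 11))*(-4/9) = (27*(-385))*(-4/9) = -10395*(-4/9) = 4620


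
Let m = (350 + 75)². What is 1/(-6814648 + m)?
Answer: -1/6634023 ≈ -1.5074e-7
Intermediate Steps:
m = 180625 (m = 425² = 180625)
1/(-6814648 + m) = 1/(-6814648 + 180625) = 1/(-6634023) = -1/6634023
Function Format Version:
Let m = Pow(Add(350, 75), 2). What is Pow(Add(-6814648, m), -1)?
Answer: Rational(-1, 6634023) ≈ -1.5074e-7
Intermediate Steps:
m = 180625 (m = Pow(425, 2) = 180625)
Pow(Add(-6814648, m), -1) = Pow(Add(-6814648, 180625), -1) = Pow(-6634023, -1) = Rational(-1, 6634023)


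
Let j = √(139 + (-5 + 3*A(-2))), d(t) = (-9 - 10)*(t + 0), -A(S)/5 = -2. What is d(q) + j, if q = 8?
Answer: -152 + 2*√41 ≈ -139.19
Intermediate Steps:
A(S) = 10 (A(S) = -5*(-2) = 10)
d(t) = -19*t
j = 2*√41 (j = √(139 + (-5 + 3*10)) = √(139 + (-5 + 30)) = √(139 + 25) = √164 = 2*√41 ≈ 12.806)
d(q) + j = -19*8 + 2*√41 = -152 + 2*√41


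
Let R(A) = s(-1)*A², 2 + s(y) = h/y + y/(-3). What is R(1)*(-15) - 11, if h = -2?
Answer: -16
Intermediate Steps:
s(y) = -2 - 2/y - y/3 (s(y) = -2 + (-2/y + y/(-3)) = -2 + (-2/y + y*(-⅓)) = -2 + (-2/y - y/3) = -2 - 2/y - y/3)
R(A) = A²/3 (R(A) = (-2 - 2/(-1) - ⅓*(-1))*A² = (-2 - 2*(-1) + ⅓)*A² = (-2 + 2 + ⅓)*A² = A²/3)
R(1)*(-15) - 11 = ((⅓)*1²)*(-15) - 11 = ((⅓)*1)*(-15) - 11 = (⅓)*(-15) - 11 = -5 - 11 = -16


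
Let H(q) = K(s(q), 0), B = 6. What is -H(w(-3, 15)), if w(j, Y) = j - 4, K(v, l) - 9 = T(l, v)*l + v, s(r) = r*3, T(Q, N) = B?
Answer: 12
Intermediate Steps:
T(Q, N) = 6
s(r) = 3*r
K(v, l) = 9 + v + 6*l (K(v, l) = 9 + (6*l + v) = 9 + (v + 6*l) = 9 + v + 6*l)
w(j, Y) = -4 + j
H(q) = 9 + 3*q (H(q) = 9 + 3*q + 6*0 = 9 + 3*q + 0 = 9 + 3*q)
-H(w(-3, 15)) = -(9 + 3*(-4 - 3)) = -(9 + 3*(-7)) = -(9 - 21) = -1*(-12) = 12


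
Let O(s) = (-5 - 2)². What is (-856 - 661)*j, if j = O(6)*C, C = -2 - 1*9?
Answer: 817663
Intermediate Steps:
O(s) = 49 (O(s) = (-7)² = 49)
C = -11 (C = -2 - 9 = -11)
j = -539 (j = 49*(-11) = -539)
(-856 - 661)*j = (-856 - 661)*(-539) = -1517*(-539) = 817663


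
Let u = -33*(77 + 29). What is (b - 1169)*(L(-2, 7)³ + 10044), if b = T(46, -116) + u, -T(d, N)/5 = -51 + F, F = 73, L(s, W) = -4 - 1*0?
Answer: -47674460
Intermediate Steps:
L(s, W) = -4 (L(s, W) = -4 + 0 = -4)
u = -3498 (u = -33*106 = -3498)
T(d, N) = -110 (T(d, N) = -5*(-51 + 73) = -5*22 = -110)
b = -3608 (b = -110 - 3498 = -3608)
(b - 1169)*(L(-2, 7)³ + 10044) = (-3608 - 1169)*((-4)³ + 10044) = -4777*(-64 + 10044) = -4777*9980 = -47674460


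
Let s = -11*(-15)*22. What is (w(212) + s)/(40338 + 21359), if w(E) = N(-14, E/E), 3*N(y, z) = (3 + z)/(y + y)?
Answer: 76229/1295637 ≈ 0.058835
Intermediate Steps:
N(y, z) = (3 + z)/(6*y) (N(y, z) = ((3 + z)/(y + y))/3 = ((3 + z)/((2*y)))/3 = ((3 + z)*(1/(2*y)))/3 = ((3 + z)/(2*y))/3 = (3 + z)/(6*y))
s = 3630 (s = 165*22 = 3630)
w(E) = -1/21 (w(E) = (⅙)*(3 + E/E)/(-14) = (⅙)*(-1/14)*(3 + 1) = (⅙)*(-1/14)*4 = -1/21)
(w(212) + s)/(40338 + 21359) = (-1/21 + 3630)/(40338 + 21359) = (76229/21)/61697 = (76229/21)*(1/61697) = 76229/1295637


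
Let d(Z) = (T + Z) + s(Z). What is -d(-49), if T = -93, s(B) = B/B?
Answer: 141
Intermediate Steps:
s(B) = 1
d(Z) = -92 + Z (d(Z) = (-93 + Z) + 1 = -92 + Z)
-d(-49) = -(-92 - 49) = -1*(-141) = 141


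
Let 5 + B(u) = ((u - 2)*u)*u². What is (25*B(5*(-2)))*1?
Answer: 299875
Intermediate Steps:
B(u) = -5 + u³*(-2 + u) (B(u) = -5 + ((u - 2)*u)*u² = -5 + ((-2 + u)*u)*u² = -5 + (u*(-2 + u))*u² = -5 + u³*(-2 + u))
(25*B(5*(-2)))*1 = (25*(-5 + (5*(-2))⁴ - 2*(5*(-2))³))*1 = (25*(-5 + (-10)⁴ - 2*(-10)³))*1 = (25*(-5 + 10000 - 2*(-1000)))*1 = (25*(-5 + 10000 + 2000))*1 = (25*11995)*1 = 299875*1 = 299875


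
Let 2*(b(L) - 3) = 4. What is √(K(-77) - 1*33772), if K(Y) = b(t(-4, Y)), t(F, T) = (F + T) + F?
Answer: I*√33767 ≈ 183.76*I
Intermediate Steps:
t(F, T) = T + 2*F
b(L) = 5 (b(L) = 3 + (½)*4 = 3 + 2 = 5)
K(Y) = 5
√(K(-77) - 1*33772) = √(5 - 1*33772) = √(5 - 33772) = √(-33767) = I*√33767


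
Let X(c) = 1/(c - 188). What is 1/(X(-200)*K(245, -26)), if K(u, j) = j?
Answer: 194/13 ≈ 14.923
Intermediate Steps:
X(c) = 1/(-188 + c)
1/(X(-200)*K(245, -26)) = 1/(1/(-188 - 200)*(-26)) = -1/26/1/(-388) = -1/26/(-1/388) = -388*(-1/26) = 194/13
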